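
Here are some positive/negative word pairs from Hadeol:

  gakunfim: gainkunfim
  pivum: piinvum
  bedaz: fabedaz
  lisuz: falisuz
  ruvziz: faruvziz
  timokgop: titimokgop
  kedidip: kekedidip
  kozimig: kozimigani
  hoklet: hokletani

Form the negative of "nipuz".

fanipuz

pivum and lisuz both have last vowel 'u' yet inflect differently (piinvum, falisuz), so the last vowel is not what conditions the rule; the final letter is.
"nipuz" ends in -z. The stems ending in -z (bedaz → fabedaz, lisuz → falisuz, ruvziz → faruvziz) add the prefix fa-.
The other patterns: stems ending in -m insert -in- after the first vowel; stems ending in -p repeat the first consonant+vowel as a prefix; stems ending in -g or -t add -ani.
So nipuz → fanipuz.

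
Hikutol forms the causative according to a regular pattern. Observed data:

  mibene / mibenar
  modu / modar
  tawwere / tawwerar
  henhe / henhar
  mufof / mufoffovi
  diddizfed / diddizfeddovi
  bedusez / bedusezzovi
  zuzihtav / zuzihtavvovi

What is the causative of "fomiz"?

mibene and diddizfed both have last vowel 'e' yet inflect differently (mibenar, diddizfeddovi), so the last vowel is not what conditions the rule; whether the stem ends in a vowel or a consonant is.
"fomiz" ends in a consonant. The stems ending in a consonant (mufof → mufoffovi, diddizfed → diddizfeddovi, bedusez → bedusezzovi) double the final consonant and add -ovi.
The other pattern: stems ending in a vowel drop the final letter and add -ar.
So fomiz → fomizzovi.

fomizzovi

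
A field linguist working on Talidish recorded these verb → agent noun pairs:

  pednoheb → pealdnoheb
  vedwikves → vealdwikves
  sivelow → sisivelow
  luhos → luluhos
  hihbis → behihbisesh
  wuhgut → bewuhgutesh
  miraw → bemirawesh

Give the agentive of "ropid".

vedwikves and luhos both end in -s yet inflect differently (vealdwikves, luluhos), so the final letter is not what conditions the rule; the last vowel is.
"ropid" has last vowel 'i'. The one such stem in the data (hihbis → behihbisesh) adds be- … -esh around the stem, so the same rule applies.
So ropid → beropidesh.

beropidesh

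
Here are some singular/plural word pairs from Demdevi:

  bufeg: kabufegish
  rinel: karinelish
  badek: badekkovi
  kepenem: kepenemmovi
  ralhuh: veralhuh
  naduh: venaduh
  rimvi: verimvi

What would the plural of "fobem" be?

bufeg and badek both have last vowel 'e' yet inflect differently (kabufegish, badekkovi), so the last vowel is not what conditions the rule; the final letter is.
"fobem" ends in -m. The one such stem in the data (kepenem → kepenemmovi) doubles the final consonant and adds -ovi (as does badek), so the same rule applies.
The other patterns: stems ending in -g or -l add ka- … -ish around the stem; stems ending in -h or -i add the prefix ve-.
So fobem → fobemmovi.

fobemmovi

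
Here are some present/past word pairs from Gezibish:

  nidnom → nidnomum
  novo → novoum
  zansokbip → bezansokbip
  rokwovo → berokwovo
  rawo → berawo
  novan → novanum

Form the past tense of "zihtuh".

novo and rawo both end in -o yet inflect differently (novoum, berawo), so the final letter is not what conditions the rule; the first letter is.
"zihtuh" begins with z-. The one such stem in the data (zansokbip → bezansokbip) adds the prefix be-, so the same rule applies.
The other pattern: stems beginning with n- add -um.
So zihtuh → bezihtuh.

bezihtuh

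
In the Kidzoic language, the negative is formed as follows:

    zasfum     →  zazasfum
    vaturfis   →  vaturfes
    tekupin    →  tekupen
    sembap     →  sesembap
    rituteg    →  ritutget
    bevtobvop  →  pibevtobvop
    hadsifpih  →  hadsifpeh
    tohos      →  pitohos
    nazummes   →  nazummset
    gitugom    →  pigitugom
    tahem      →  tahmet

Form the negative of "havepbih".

"havepbih" has last vowel 'i'. The stems whose last vowel is 'i' (tekupin → tekupen, vaturfis → vaturfes, hadsifpih → hadsifpeh) change the last vowel to 'e'.
So havepbih → havepbeh.

havepbeh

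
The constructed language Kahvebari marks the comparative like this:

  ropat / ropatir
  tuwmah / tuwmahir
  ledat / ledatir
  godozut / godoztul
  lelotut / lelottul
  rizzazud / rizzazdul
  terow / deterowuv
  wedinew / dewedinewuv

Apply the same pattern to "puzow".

"puzow" has last vowel 'o'. The one such stem in the data (terow → deterowuv) adds de- … -uv around the stem, so the same rule applies.
The other patterns: stems whose last vowel is 'a' add -ir; stems whose last vowel is 'u' delete the last vowel and add -ul.
So puzow → depuzowuv.

depuzowuv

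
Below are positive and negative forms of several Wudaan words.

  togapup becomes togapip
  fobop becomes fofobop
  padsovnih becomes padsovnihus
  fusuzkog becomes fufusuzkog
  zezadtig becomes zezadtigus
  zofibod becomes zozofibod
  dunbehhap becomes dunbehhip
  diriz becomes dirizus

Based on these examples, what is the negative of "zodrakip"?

fusuzkog and zezadtig both end in -g yet inflect differently (fufusuzkog, zezadtigus), so the final letter is not what conditions the rule; the last vowel is.
"zodrakip" has last vowel 'i'. The stems whose last vowel is 'i' (zezadtig → zezadtigus, diriz → dirizus, padsovnih → padsovnihus) add -us.
So zodrakip → zodrakipus.

zodrakipus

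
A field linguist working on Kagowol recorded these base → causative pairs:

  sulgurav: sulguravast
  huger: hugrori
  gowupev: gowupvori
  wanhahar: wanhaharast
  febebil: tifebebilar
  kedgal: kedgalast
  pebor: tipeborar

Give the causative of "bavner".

wanhahar and huger both end in -r yet inflect differently (wanhaharast, hugrori), so the final letter is not what conditions the rule; the last vowel is.
"bavner" has last vowel 'e'. The stems whose last vowel is 'e' (huger → hugrori, gowupev → gowupvori) delete the last vowel and add -ori.
The other patterns: stems whose last vowel is 'a' add -ast; stems whose last vowel is 'i' or 'o' add ti- … -ar around the stem.
So bavner → bavnrori.

bavnrori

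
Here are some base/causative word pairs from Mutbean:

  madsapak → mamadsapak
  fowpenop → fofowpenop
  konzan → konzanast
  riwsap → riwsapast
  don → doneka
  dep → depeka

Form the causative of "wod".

don and konzan both end in -n yet inflect differently (doneka, konzanast), so the final letter is not what conditions the rule; the number of vowels is.
"wod" has 1 vowel. The stems with 1 vowel (dep → depeka, don → doneka) add -eka.
The other patterns: stems with 2 vowels add -ast; stems with 3 vowels repeat the first consonant+vowel as a prefix.
So wod → wodeka.

wodeka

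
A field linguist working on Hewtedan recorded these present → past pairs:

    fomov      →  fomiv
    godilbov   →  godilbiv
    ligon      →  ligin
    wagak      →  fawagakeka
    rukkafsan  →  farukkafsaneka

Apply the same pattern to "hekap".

fahekapeka

"hekap" has last vowel 'a'. The stems whose last vowel is 'a' (wagak → fawagakeka, rukkafsan → farukkafsaneka) add fa- … -eka around the stem.
The other pattern: stems whose last vowel is 'o' change the last vowel to 'i'.
So hekap → fahekapeka.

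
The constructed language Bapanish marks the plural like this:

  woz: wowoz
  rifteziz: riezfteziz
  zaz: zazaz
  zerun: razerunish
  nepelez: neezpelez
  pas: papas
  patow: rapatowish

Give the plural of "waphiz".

woz and nepelez both end in -z yet inflect differently (wowoz, neezpelez), so the final letter is not what conditions the rule; the number of vowels is.
"waphiz" has 2 vowels. The stems with 2 vowels (patow → rapatowish, zerun → razerunish) add ra- … -ish around the stem.
So waphiz → rawaphizish.

rawaphizish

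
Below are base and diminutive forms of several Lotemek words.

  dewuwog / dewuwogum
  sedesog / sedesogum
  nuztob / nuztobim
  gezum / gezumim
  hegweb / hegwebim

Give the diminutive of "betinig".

betinigum

nuztob and dewuwog both have last vowel 'o' yet inflect differently (nuztobim, dewuwogum), so the last vowel is not what conditions the rule; the final letter is.
"betinig" ends in -g. The stems ending in -g (dewuwog → dewuwogum, sedesog → sedesogum) add -um.
The other pattern: stems ending in -b or -m add -im.
So betinig → betinigum.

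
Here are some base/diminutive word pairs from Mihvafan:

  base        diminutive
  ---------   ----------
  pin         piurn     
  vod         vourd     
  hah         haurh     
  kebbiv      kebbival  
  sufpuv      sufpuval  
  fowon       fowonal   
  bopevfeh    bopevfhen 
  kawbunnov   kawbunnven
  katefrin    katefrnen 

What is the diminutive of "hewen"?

hewenal

pin and fowon both end in -n yet inflect differently (piurn, fowonal), so the final letter is not what conditions the rule; the number of vowels is.
"hewen" has 2 vowels. The stems with 2 vowels (kebbiv → kebbival, sufpuv → sufpuval, fowon → fowonal) add -al.
So hewen → hewenal.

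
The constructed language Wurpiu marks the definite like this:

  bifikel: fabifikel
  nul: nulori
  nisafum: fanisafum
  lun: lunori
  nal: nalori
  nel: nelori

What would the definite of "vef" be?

"vef" has 1 vowel. The stems with 1 vowel (nel → nelori, lun → lunori, nul → nulori) add -ori.
The other pattern: stems with 3 vowels add the prefix fa-.
So vef → vefori.

vefori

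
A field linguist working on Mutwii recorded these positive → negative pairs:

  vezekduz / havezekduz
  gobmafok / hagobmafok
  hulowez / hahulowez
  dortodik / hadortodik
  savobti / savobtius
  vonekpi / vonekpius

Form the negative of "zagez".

dortodik and savobti both have last vowel 'i' yet inflect differently (hadortodik, savobtius), so the last vowel is not what conditions the rule; the final letter is.
"zagez" ends in -z. The stems ending in -z (vezekduz → havezekduz, hulowez → hahulowez) add the prefix ha-.
The other pattern: stems ending in -i add -us.
So zagez → hazagez.

hazagez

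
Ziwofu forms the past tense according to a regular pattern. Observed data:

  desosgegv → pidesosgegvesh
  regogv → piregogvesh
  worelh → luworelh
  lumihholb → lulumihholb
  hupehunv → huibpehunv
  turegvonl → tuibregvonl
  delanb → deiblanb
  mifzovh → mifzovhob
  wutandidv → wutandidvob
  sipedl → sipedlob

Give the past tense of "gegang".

desosgegv and hupehunv both end in -v yet inflect differently (pidesosgegvesh, huibpehunv), so the final letter is not what conditions the rule; the second-to-last letter is.
"gegang" has second-to-last letter 'n'. The stems whose second-to-last letter is 'n' (hupehunv → huibpehunv, turegvonl → tuibregvonl, delanb → deiblanb) insert -ib- after the first vowel.
The other patterns: stems whose second-to-last letter is 'g' add pi- … -esh around the stem; stems whose second-to-last letter is 'l' add the prefix lu-; stems whose second-to-last letter is 'd' or 'v' add -ob.
So gegang → geibgang.

geibgang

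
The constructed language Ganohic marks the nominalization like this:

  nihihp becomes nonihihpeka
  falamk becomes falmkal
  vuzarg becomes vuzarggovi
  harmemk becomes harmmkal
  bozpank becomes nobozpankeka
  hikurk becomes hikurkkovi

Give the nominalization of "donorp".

donorppovi

harmemk and hikurk both end in -k yet inflect differently (harmmkal, hikurkkovi), so the final letter is not what conditions the rule; the second-to-last letter is.
"donorp" has second-to-last letter 'r'. The stems whose second-to-last letter is 'r' (vuzarg → vuzarggovi, hikurk → hikurkkovi) double the final consonant and add -ovi.
So donorp → donorppovi.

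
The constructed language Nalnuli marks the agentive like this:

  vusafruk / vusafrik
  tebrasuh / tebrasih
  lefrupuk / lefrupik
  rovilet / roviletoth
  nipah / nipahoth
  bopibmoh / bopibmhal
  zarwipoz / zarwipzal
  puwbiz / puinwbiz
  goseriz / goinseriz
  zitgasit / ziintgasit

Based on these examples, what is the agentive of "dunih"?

tebrasuh and nipah both end in -h yet inflect differently (tebrasih, nipahoth), so the final letter is not what conditions the rule; the last vowel is.
"dunih" has last vowel 'i'. The stems whose last vowel is 'i' (puwbiz → puinwbiz, goseriz → goinseriz, zitgasit → ziintgasit) insert -in- after the first vowel.
So dunih → duinnih.

duinnih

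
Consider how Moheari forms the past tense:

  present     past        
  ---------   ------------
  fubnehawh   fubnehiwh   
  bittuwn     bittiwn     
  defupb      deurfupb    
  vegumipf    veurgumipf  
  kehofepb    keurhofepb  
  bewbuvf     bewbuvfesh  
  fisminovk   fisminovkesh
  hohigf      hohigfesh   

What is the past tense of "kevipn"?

vegumipf and bewbuvf both end in -f yet inflect differently (veurgumipf, bewbuvfesh), so the final letter is not what conditions the rule; the second-to-last letter is.
"kevipn" has second-to-last letter 'p'. The stems whose second-to-last letter is 'p' (defupb → deurfupb, vegumipf → veurgumipf, kehofepb → keurhofepb) insert -ur- after the first vowel.
So kevipn → keurvipn.

keurvipn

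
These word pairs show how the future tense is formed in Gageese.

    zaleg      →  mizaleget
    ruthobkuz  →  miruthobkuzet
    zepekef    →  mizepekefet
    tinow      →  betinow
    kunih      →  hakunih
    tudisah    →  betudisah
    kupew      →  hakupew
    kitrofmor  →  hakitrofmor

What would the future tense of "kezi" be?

tinow and kupew both end in -w yet inflect differently (betinow, hakupew), so the final letter is not what conditions the rule; the first letter is.
"kezi" begins with k-. The stems beginning with k- (kitrofmor → hakitrofmor, kupew → hakupew, kunih → hakunih) add the prefix ha-.
So kezi → hakezi.

hakezi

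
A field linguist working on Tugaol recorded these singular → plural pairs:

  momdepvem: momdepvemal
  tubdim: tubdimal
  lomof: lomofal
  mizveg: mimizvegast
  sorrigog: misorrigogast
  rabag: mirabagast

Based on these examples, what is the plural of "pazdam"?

pazdamal

momdepvem and mizveg both have last vowel 'e' yet inflect differently (momdepvemal, mimizvegast), so the last vowel is not what conditions the rule; the final letter is.
"pazdam" ends in -m. The stems ending in -m (momdepvem → momdepvemal, tubdim → tubdimal) add -al.
So pazdam → pazdamal.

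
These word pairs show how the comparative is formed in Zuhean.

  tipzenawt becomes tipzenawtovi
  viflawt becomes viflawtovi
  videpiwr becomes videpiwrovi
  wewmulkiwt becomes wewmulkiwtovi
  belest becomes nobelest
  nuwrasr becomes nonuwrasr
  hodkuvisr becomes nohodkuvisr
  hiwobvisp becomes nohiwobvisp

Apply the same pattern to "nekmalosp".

nonekmalosp

tipzenawt and belest both end in -t yet inflect differently (tipzenawtovi, nobelest), so the final letter is not what conditions the rule; the second-to-last letter is.
"nekmalosp" has second-to-last letter 's'. The stems whose second-to-last letter is 's' (belest → nobelest, nuwrasr → nonuwrasr, hodkuvisr → nohodkuvisr) add the prefix no-.
So nekmalosp → nonekmalosp.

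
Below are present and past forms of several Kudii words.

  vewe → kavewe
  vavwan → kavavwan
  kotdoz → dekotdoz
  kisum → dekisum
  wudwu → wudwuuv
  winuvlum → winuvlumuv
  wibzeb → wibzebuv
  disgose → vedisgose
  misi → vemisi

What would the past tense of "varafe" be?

kavarafe

kisum and winuvlum both end in -m yet inflect differently (dekisum, winuvlumuv), so the final letter is not what conditions the rule; the first letter is.
"varafe" begins with v-. The stems beginning with v- (vewe → kavewe, vavwan → kavavwan) add the prefix ka-.
So varafe → kavarafe.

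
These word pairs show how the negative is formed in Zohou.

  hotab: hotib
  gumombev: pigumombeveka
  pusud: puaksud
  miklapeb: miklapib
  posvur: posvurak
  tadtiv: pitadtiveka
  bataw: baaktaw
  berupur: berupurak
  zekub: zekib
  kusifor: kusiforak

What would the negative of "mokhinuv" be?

pimokhinuveka

"mokhinuv" ends in -v. The stems ending in -v (gumombev → pigumombeveka, tadtiv → pitadtiveka) add pi- … -eka around the stem.
So mokhinuv → pimokhinuveka.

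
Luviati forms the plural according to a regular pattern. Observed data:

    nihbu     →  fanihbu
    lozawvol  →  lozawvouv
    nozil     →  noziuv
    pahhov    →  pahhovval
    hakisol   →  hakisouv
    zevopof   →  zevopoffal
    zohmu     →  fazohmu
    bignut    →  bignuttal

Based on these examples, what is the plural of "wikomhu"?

zohmu and bignut both have last vowel 'u' yet inflect differently (fazohmu, bignuttal), so the last vowel is not what conditions the rule; the final letter is.
"wikomhu" ends in -u. The stems ending in -u (zohmu → fazohmu, nihbu → fanihbu) add the prefix fa-.
The other patterns: stems ending in -l drop the final letter and add -uv; stems ending in -f, -t or -v double the final consonant and add -al.
So wikomhu → fawikomhu.

fawikomhu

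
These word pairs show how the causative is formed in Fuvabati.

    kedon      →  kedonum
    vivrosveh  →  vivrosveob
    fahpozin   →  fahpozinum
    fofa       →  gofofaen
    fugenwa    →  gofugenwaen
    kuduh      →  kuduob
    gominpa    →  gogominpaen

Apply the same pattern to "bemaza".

gobemazaen

"bemaza" ends in -a. The stems ending in -a (fugenwa → gofugenwaen, gominpa → gogominpaen, fofa → gofofaen) add go- … -en around the stem.
The other patterns: stems ending in -n add -um; stems ending in -h drop the final letter and add -ob.
So bemaza → gobemazaen.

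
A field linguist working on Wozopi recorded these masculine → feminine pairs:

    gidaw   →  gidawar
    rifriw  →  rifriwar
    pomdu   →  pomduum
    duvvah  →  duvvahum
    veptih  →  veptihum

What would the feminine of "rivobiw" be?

gidaw and duvvah both have last vowel 'a' yet inflect differently (gidawar, duvvahum), so the last vowel is not what conditions the rule; the final letter is.
"rivobiw" ends in -w. The stems ending in -w (gidaw → gidawar, rifriw → rifriwar) add -ar.
So rivobiw → rivobiwar.

rivobiwar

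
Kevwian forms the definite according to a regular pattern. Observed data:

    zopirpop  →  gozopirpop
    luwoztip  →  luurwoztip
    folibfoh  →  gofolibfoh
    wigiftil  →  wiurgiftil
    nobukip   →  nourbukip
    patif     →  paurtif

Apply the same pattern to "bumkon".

gobumkon

nobukip and zopirpop both end in -p yet inflect differently (nourbukip, gozopirpop), so the final letter is not what conditions the rule; the last vowel is.
"bumkon" has last vowel 'o'. The stems whose last vowel is 'o' (zopirpop → gozopirpop, folibfoh → gofolibfoh) add the prefix go-.
The other pattern: stems whose last vowel is 'i' insert -ur- after the first vowel.
So bumkon → gobumkon.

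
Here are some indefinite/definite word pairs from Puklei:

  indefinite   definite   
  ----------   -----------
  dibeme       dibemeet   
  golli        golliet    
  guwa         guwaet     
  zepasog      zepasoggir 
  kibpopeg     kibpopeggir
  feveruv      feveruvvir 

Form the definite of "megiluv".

dibeme and kibpopeg both have last vowel 'e' yet inflect differently (dibemeet, kibpopeggir), so the last vowel is not what conditions the rule; whether the stem ends in a vowel or a consonant is.
"megiluv" ends in a consonant. The stems ending in a consonant (zepasog → zepasoggir, kibpopeg → kibpopeggir, feveruv → feveruvvir) double the final consonant and add -ir.
So megiluv → megiluvvir.

megiluvvir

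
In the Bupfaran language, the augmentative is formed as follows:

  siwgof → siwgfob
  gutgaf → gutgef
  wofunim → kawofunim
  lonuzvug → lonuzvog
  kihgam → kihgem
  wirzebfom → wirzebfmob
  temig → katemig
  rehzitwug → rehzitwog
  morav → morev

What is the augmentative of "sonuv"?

"sonuv" has last vowel 'u'. The stems whose last vowel is 'u' (lonuzvug → lonuzvog, rehzitwug → rehzitwog) change the last vowel to 'o'.
So sonuv → sonov.

sonov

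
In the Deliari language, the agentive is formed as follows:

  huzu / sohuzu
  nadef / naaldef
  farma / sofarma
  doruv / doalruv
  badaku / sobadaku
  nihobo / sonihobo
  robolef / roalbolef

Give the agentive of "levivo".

huzu and doruv both have last vowel 'u' yet inflect differently (sohuzu, doalruv), so the last vowel is not what conditions the rule; whether the stem ends in a vowel or a consonant is.
"levivo" ends in a vowel. The stems ending in a vowel (huzu → sohuzu, nihobo → sonihobo, badaku → sobadaku) add the prefix so-.
The other pattern: stems ending in a consonant insert -al- after the first vowel.
So levivo → solevivo.

solevivo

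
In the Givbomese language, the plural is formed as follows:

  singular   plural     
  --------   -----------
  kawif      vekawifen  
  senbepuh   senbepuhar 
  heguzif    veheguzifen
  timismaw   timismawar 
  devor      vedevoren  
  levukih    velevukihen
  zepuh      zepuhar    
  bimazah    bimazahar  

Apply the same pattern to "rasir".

verasiren

levukih and bimazah both end in -h yet inflect differently (velevukihen, bimazahar), so the final letter is not what conditions the rule; the last vowel is.
"rasir" has last vowel 'i'. The stems whose last vowel is 'i' (levukih → velevukihen, heguzif → veheguzifen, kawif → vekawifen) add ve- … -en around the stem.
So rasir → verasiren.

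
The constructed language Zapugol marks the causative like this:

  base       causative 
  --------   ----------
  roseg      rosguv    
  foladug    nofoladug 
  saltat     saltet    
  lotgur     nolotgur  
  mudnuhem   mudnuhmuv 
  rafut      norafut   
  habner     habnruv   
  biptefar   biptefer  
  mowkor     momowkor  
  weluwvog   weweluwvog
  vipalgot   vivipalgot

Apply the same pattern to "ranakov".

raranakov

rafut and saltat both end in -t yet inflect differently (norafut, saltet), so the final letter is not what conditions the rule; the last vowel is.
"ranakov" has last vowel 'o'. The stems whose last vowel is 'o' (weluwvog → weweluwvog, mowkor → momowkor, vipalgot → vivipalgot) repeat the first consonant+vowel as a prefix.
The other patterns: stems whose last vowel is 'u' add the prefix no-; stems whose last vowel is 'a' change the last vowel to 'e'; stems whose last vowel is 'e' delete the last vowel and add -uv.
So ranakov → raranakov.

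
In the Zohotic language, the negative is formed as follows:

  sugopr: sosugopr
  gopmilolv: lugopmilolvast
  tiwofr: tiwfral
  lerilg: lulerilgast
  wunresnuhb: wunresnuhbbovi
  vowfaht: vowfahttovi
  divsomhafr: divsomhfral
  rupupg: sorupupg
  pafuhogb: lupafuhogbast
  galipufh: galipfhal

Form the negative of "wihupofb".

wihupfbal

sugopr and tiwofr both end in -r yet inflect differently (sosugopr, tiwfral), so the final letter is not what conditions the rule; the second-to-last letter is.
"wihupofb" has second-to-last letter 'f'. The stems whose second-to-last letter is 'f' (tiwofr → tiwfral, divsomhafr → divsomhfral, galipufh → galipfhal) delete the last vowel and add -al.
The other patterns: stems whose second-to-last letter is 'p' add the prefix so-; stems whose second-to-last letter is 'h' double the final consonant and add -ovi; stems whose second-to-last letter is 'g' or 'l' add lu- … -ast around the stem.
So wihupofb → wihupfbal.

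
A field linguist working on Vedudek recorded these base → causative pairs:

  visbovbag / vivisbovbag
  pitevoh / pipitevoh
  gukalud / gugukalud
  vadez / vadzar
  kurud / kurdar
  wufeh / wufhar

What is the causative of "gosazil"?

gukalud and kurud both end in -d yet inflect differently (gugukalud, kurdar), so the final letter is not what conditions the rule; the number of vowels is.
"gosazil" has 3 vowels. The stems with 3 vowels (visbovbag → vivisbovbag, pitevoh → pipitevoh, gukalud → gugukalud) repeat the first consonant+vowel as a prefix.
So gosazil → gogosazil.

gogosazil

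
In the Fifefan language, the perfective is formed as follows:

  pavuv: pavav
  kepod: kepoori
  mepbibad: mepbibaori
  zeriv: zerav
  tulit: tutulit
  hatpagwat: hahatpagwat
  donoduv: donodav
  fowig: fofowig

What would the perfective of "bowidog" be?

bobowidog

"bowidog" ends in -g. The one such stem in the data (fowig → fofowig) repeats the first consonant+vowel as a prefix (as do hatpagwat, tulit), so the same rule applies.
So bowidog → bobowidog.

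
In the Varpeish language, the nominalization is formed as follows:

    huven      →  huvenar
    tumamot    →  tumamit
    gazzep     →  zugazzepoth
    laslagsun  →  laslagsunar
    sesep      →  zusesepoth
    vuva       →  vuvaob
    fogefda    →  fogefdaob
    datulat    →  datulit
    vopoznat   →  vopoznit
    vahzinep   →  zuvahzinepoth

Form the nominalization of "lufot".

vahzinep and huven both have last vowel 'e' yet inflect differently (zuvahzinepoth, huvenar), so the last vowel is not what conditions the rule; the final letter is.
"lufot" ends in -t. The stems ending in -t (datulat → datulit, tumamot → tumamit, vopoznat → vopoznit) change the last vowel to 'i'.
So lufot → lufit.

lufit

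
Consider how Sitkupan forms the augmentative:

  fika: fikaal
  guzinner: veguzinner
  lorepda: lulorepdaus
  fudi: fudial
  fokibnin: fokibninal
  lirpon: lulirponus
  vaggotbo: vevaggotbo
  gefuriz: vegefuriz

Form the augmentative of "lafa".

fika and lorepda both end in -a yet inflect differently (fikaal, lulorepdaus), so the final letter is not what conditions the rule; the first letter is.
"lafa" begins with l-. The stems beginning with l- (lorepda → lulorepdaus, lirpon → lulirponus) add lu- … -us around the stem.
So lafa → lulafaus.

lulafaus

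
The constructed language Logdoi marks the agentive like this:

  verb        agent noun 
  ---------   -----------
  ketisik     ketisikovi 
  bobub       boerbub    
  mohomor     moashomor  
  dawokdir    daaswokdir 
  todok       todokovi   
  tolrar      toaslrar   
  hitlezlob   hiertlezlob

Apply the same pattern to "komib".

koermib

"komib" ends in -b. The stems ending in -b (bobub → boerbub, hitlezlob → hiertlezlob) insert -er- after the first vowel.
So komib → koermib.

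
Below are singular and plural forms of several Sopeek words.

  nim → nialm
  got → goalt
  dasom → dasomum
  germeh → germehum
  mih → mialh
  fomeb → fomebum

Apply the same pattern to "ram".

raalm

"ram" has 1 vowel. The stems with 1 vowel (mih → mialh, got → goalt, nim → nialm) insert -al- after the first vowel.
The other pattern: stems with 2 vowels add -um.
So ram → raalm.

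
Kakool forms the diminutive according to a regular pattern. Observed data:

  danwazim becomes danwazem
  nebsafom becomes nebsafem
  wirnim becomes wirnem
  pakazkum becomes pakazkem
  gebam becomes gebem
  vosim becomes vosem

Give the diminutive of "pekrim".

Every pair shown (danwazim → danwazem, nebsafom → nebsafem, wirnim → wirnem, …) follows the same rule: change the last vowel to 'e'.
So pekrim → pekrem.

pekrem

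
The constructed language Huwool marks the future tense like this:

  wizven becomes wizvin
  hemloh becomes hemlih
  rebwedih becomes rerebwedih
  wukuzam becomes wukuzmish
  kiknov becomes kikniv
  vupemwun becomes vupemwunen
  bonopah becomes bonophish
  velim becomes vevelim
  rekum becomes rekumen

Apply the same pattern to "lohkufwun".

rekum and velim both end in -m yet inflect differently (rekumen, vevelim), so the final letter is not what conditions the rule; the last vowel is.
"lohkufwun" has last vowel 'u'. The stems whose last vowel is 'u' (rekum → rekumen, vupemwun → vupemwunen) add -en.
So lohkufwun → lohkufwunen.

lohkufwunen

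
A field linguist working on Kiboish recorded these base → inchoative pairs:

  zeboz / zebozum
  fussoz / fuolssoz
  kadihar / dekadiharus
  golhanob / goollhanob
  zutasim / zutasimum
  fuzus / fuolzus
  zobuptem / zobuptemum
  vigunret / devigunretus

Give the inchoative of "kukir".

dekukirus

zeboz and fussoz both end in -z yet inflect differently (zebozum, fuolssoz), so the final letter is not what conditions the rule; the first letter is.
"kukir" begins with k-. The one such stem in the data (kadihar → dekadiharus) adds de- … -us around the stem, so the same rule applies.
So kukir → dekukirus.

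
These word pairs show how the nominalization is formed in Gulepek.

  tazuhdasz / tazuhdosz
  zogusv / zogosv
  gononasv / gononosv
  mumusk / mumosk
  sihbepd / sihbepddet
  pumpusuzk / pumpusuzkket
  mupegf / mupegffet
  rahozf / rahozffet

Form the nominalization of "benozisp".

mumusk and pumpusuzk both end in -k yet inflect differently (mumosk, pumpusuzkket), so the final letter is not what conditions the rule; the second-to-last letter is.
"benozisp" has second-to-last letter 's'. The stems whose second-to-last letter is 's' (gononasv → gononosv, mumusk → mumosk, zogusv → zogosv) change the last vowel to 'o'.
The other pattern: stems whose second-to-last letter is 'g', 'p' or 'z' double the final consonant and add -et.
So benozisp → benozosp.

benozosp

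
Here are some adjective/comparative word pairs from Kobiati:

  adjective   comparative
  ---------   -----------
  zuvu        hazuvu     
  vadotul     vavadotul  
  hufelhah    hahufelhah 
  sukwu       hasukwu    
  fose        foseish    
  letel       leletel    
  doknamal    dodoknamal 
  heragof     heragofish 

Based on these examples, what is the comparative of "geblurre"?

letel and fose both have last vowel 'e' yet inflect differently (leletel, foseish), so the last vowel is not what conditions the rule; the final letter is.
"geblurre" ends in -e. The one such stem in the data (fose → foseish) adds -ish, so the same rule applies.
The other patterns: stems ending in -l repeat the first consonant+vowel as a prefix; stems ending in -h or -u add the prefix ha-.
So geblurre → geblurreish.

geblurreish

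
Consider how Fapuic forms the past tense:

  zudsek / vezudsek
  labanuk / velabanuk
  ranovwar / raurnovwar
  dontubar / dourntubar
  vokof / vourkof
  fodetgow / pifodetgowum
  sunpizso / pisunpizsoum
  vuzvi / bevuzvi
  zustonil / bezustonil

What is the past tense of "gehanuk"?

vokof and fodetgow both have last vowel 'o' yet inflect differently (vourkof, pifodetgowum), so the last vowel is not what conditions the rule; the final letter is.
"gehanuk" ends in -k. The stems ending in -k (zudsek → vezudsek, labanuk → velabanuk) add the prefix ve-.
The other patterns: stems ending in -f or -r insert -ur- after the first vowel; stems ending in -o or -w add pi- … -um around the stem; stems ending in -i or -l add the prefix be-.
So gehanuk → vegehanuk.

vegehanuk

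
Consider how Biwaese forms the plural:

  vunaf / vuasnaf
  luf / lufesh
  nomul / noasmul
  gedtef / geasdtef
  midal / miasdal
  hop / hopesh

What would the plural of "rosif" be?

"rosif" has 2 vowels. The stems with 2 vowels (nomul → noasmul, vunaf → vuasnaf, gedtef → geasdtef) insert -as- after the first vowel.
So rosif → roassif.

roassif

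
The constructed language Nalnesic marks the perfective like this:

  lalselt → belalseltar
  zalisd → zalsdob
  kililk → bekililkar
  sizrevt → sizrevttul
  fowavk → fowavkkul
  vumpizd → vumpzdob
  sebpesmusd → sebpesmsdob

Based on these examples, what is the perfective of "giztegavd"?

giztegavddul

sizrevt and lalselt both end in -t yet inflect differently (sizrevttul, belalseltar), so the final letter is not what conditions the rule; the second-to-last letter is.
"giztegavd" has second-to-last letter 'v'. The stems whose second-to-last letter is 'v' (sizrevt → sizrevttul, fowavk → fowavkkul) double the final consonant and add -ul.
The other patterns: stems whose second-to-last letter is 'l' add be- … -ar around the stem; stems whose second-to-last letter is 's' or 'z' delete the last vowel and add -ob.
So giztegavd → giztegavddul.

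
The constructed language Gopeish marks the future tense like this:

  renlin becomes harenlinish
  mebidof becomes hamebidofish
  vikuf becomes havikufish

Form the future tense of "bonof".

habonofish

Every pair shown (renlin → harenlinish, mebidof → hamebidofish, vikuf → havikufish) follows the same rule: add ha- … -ish around the stem.
So bonof → habonofish.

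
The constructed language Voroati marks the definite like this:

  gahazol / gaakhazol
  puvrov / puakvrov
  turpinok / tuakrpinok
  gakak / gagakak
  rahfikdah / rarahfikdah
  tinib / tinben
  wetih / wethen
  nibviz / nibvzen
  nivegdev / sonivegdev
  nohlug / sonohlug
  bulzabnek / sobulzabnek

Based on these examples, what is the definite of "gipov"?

giakpov

turpinok and gakak both end in -k yet inflect differently (tuakrpinok, gagakak), so the final letter is not what conditions the rule; the last vowel is.
"gipov" has last vowel 'o'. The stems whose last vowel is 'o' (gahazol → gaakhazol, puvrov → puakvrov, turpinok → tuakrpinok) insert -ak- after the first vowel.
The other patterns: stems whose last vowel is 'a' repeat the first consonant+vowel as a prefix; stems whose last vowel is 'i' delete the last vowel and add -en; stems whose last vowel is 'e' or 'u' add the prefix so-.
So gipov → giakpov.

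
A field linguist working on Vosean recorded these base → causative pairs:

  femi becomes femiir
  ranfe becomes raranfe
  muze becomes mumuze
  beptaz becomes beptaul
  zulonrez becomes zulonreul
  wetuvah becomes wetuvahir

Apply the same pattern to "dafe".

zulonrez and ranfe both have last vowel 'e' yet inflect differently (zulonreul, raranfe), so the last vowel is not what conditions the rule; the final letter is.
"dafe" ends in -e. The stems ending in -e (ranfe → raranfe, muze → mumuze) repeat the first consonant+vowel as a prefix.
So dafe → dadafe.

dadafe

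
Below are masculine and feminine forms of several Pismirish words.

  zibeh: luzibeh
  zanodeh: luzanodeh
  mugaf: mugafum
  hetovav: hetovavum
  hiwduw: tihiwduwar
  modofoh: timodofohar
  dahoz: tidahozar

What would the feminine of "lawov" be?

zibeh and modofoh both end in -h yet inflect differently (luzibeh, timodofohar), so the final letter is not what conditions the rule; the last vowel is.
"lawov" has last vowel 'o'. The stems whose last vowel is 'o' (modofoh → timodofohar, dahoz → tidahozar) add ti- … -ar around the stem.
So lawov → tilawovar.

tilawovar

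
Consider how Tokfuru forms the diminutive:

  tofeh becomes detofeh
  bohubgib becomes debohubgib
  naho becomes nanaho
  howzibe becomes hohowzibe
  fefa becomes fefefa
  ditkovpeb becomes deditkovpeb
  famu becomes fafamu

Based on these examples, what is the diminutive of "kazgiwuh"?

dekazgiwuh

"kazgiwuh" ends in a consonant. The stems ending in a consonant (tofeh → detofeh, ditkovpeb → deditkovpeb, bohubgib → debohubgib) add the prefix de-.
The other pattern: stems ending in a vowel repeat the first consonant+vowel as a prefix.
So kazgiwuh → dekazgiwuh.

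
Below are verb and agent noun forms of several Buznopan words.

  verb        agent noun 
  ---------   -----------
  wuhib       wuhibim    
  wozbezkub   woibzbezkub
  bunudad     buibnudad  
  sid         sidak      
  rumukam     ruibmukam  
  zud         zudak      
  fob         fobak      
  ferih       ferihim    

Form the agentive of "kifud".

fob and wuhib both end in -b yet inflect differently (fobak, wuhibim), so the final letter is not what conditions the rule; the number of vowels is.
"kifud" has 2 vowels. The stems with 2 vowels (wuhib → wuhibim, ferih → ferihim) add -im.
The other patterns: stems with 1 vowel add -ak; stems with 3 vowels insert -ib- after the first vowel.
So kifud → kifudim.

kifudim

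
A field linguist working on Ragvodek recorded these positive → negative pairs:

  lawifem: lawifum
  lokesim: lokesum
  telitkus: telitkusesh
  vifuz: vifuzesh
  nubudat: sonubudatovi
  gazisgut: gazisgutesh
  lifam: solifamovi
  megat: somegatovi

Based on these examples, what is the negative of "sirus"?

lifam and lokesim both end in -m yet inflect differently (solifamovi, lokesum), so the final letter is not what conditions the rule; the last vowel is.
"sirus" has last vowel 'u'. The stems whose last vowel is 'u' (telitkus → telitkusesh, vifuz → vifuzesh, gazisgut → gazisgutesh) add -esh.
So sirus → sirusesh.

sirusesh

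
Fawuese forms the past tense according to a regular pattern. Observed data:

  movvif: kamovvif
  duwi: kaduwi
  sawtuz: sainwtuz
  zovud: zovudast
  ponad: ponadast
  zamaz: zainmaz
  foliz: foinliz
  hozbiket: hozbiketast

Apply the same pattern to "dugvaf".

kadugvaf

"dugvaf" ends in -f. The one such stem in the data (movvif → kamovvif) adds the prefix ka-, so the same rule applies.
The other patterns: stems ending in -z insert -in- after the first vowel; stems ending in -d or -t add -ast.
So dugvaf → kadugvaf.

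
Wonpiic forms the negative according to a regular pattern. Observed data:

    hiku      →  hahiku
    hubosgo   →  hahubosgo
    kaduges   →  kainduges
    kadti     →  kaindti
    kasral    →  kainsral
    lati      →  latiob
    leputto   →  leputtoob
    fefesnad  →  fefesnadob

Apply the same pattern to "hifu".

kadti and lati both end in -i yet inflect differently (kaindti, latiob), so the final letter is not what conditions the rule; the first letter is.
"hifu" begins with h-. The stems beginning with h- (hiku → hahiku, hubosgo → hahubosgo) add the prefix ha-.
The other patterns: stems beginning with k- insert -in- after the first vowel; stems beginning with f- or l- add -ob.
So hifu → hahifu.

hahifu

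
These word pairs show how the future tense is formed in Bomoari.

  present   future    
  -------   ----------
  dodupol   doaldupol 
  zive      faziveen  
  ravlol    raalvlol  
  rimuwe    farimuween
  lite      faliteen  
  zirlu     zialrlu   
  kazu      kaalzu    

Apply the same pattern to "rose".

faroseen

"rose" ends in -e. The stems ending in -e (lite → faliteen, rimuwe → farimuween, zive → faziveen) add fa- … -en around the stem.
So rose → faroseen.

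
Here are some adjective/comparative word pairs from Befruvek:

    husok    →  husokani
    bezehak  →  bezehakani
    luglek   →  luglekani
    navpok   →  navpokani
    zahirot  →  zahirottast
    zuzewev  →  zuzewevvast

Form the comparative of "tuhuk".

"tuhuk" ends in -k. The stems ending in -k (husok → husokani, bezehak → bezehakani, luglek → luglekani) add -ani.
So tuhuk → tuhukani.

tuhukani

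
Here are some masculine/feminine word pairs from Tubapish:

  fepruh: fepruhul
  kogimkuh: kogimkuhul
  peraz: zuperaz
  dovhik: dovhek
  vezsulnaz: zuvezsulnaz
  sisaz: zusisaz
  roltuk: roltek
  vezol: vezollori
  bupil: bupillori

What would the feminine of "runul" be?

"runul" ends in -l. The stems ending in -l (bupil → bupillori, vezol → vezollori) double the final consonant and add -ori.
The other patterns: stems ending in -k change the last vowel to 'e'; stems ending in -h add -ul; stems ending in -z add the prefix zu-.
So runul → runullori.

runullori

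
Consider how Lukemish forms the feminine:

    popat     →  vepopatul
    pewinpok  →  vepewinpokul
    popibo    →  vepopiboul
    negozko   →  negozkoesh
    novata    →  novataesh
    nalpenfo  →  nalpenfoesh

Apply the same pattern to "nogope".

popibo and negozko both end in -o yet inflect differently (vepopiboul, negozkoesh), so the final letter is not what conditions the rule; the first letter is.
"nogope" begins with n-. The stems beginning with n- (negozko → negozkoesh, novata → novataesh, nalpenfo → nalpenfoesh) add -esh.
The other pattern: stems beginning with p- add ve- … -ul around the stem.
So nogope → nogopeesh.

nogopeesh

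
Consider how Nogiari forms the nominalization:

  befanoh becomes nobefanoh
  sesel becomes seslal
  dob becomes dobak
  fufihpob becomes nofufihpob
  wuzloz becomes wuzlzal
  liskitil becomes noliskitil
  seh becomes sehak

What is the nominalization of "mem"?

dob and fufihpob both end in -b yet inflect differently (dobak, nofufihpob), so the final letter is not what conditions the rule; the number of vowels is.
"mem" has 1 vowel. The stems with 1 vowel (dob → dobak, seh → sehak) add -ak.
The other patterns: stems with 2 vowels delete the last vowel and add -al; stems with 3 vowels add the prefix no-.
So mem → memak.

memak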